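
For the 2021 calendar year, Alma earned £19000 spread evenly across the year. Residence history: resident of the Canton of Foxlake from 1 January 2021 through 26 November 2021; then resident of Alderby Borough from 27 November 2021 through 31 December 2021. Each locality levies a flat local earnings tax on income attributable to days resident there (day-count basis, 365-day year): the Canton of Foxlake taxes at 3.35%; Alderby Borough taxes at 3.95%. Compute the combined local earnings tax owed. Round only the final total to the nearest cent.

£647.43

The Canton of Foxlake, 1 January – 26 November 2021: 330 days → £19000 × 3.35% × 330/365 = £575.4658
Alderby Borough, 27 November – 31 December 2021: 35 days → £19000 × 3.95% × 35/365 = £71.9658
Total = £647.4315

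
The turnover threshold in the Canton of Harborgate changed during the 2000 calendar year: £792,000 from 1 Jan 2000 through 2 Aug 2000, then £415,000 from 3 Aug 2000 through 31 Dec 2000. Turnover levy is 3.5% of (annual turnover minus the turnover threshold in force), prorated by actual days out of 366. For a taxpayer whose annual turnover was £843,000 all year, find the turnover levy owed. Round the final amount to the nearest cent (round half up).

1 Jan – 2 Aug 2000: 215 days, exemption £792,000 → (£843,000 − £792,000) × 3.5% × 215/366 = £1,048.5656
3 Aug – 31 Dec 2000: 151 days, exemption £415,000 → (£843,000 − £415,000) × 3.5% × 151/366 = £6,180.2732
Total = £7,228.8388

£7,228.84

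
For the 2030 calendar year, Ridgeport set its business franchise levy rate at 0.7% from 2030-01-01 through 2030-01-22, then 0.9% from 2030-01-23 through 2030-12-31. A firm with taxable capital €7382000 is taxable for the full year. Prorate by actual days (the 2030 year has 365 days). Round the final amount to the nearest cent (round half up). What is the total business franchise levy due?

2030-01-01 to 2030-01-22: 22 days at 0.7% → €7382000 × 0.7% × 22/365 = €3114.5973
2030-01-23 to 2030-12-31: 343 days at 0.9% → €7382000 × 0.9% × 343/365 = €62433.5178
Total = €65548.1151

€65548.12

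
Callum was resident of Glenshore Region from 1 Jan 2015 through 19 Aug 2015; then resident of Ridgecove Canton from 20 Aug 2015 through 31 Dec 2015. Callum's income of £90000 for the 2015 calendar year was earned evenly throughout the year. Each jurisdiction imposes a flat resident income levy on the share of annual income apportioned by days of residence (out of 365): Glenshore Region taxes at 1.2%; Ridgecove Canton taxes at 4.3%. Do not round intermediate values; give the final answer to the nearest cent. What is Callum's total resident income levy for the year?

Glenshore Region, 1 Jan – 19 Aug 2015: 231 days → £90000 × 1.2% × 231/365 = £683.5068
Ridgecove Canton, 20 Aug – 31 Dec 2015: 134 days → £90000 × 4.3% × 134/365 = £1420.7671
Total = £2104.2740

£2104.27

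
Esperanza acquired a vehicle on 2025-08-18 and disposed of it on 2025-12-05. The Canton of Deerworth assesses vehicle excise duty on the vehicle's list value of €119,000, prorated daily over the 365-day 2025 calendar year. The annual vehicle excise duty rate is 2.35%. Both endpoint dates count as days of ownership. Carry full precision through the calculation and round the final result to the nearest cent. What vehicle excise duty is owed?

€842.78

Days held (2025-08-18 to 2025-12-05): 110 out of 365
Tax = €119,000 × 2.35% × 110/365 = €842.7808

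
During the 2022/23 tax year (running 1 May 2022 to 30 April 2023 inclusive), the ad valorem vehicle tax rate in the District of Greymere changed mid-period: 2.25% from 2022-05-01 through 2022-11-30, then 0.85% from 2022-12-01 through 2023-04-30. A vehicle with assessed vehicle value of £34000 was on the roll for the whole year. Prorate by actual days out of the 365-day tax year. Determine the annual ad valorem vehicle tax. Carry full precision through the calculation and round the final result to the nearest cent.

2022-05-01 to 2022-11-30: 214 days at 2.25% → £34000 × 2.25% × 214/365 = £448.5205
2022-12-01 to 2023-04-30: 151 days at 0.85% → £34000 × 0.85% × 151/365 = £119.5589
Total = £568.0795

£568.08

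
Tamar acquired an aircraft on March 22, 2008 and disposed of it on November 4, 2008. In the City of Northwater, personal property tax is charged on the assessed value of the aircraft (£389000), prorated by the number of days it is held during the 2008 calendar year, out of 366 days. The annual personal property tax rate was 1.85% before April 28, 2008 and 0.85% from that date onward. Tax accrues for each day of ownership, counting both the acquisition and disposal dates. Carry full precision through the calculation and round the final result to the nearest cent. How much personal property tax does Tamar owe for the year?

March 22 – April 27, 2008: 37 days at 1.85% → £389000 × 1.85% × 37/366 = £727.5150
April 28 – November 4, 2008: 191 days at 0.85% → £389000 × 0.85% × 191/366 = £1725.5232
Total = £2453.0383

£2453.04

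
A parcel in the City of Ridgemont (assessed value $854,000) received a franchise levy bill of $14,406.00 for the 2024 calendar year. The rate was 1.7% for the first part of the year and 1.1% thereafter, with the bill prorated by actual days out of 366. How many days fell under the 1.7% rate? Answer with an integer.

Let d = days at the first rate; then 366 − d days at the second rate.
$854,000 × [1.7%·d + 1.1%·(366−d)] / 366 = $14,406.00
Solving gives d = 358, so the new rate took effect on 24 Dec 2024.

358 days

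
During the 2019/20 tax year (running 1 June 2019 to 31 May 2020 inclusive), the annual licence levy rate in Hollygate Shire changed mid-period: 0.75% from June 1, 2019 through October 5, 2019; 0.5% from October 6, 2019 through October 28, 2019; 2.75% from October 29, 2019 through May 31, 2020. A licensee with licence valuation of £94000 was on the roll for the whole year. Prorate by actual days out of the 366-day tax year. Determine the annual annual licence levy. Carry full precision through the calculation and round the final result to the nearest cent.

June 1 – October 5, 2019: 127 days at 0.75% → £94000 × 0.75% × 127/366 = £244.6311
October 6 – October 28, 2019: 23 days at 0.5% → £94000 × 0.5% × 23/366 = £29.5355
October 29, 2019 – May 31, 2020: 216 days at 2.75% → £94000 × 2.75% × 216/366 = £1525.5738
Total = £1799.7404

£1799.74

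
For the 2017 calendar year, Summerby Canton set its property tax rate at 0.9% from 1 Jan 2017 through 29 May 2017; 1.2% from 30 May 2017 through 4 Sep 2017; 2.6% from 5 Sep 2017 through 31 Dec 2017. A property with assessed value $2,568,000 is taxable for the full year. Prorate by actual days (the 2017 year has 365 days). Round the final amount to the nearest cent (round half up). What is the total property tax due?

$39,293.92

1 Jan – 29 May 2017: 149 days at 0.9% → $2,568,000 × 0.9% × 149/365 = $9,434.7616
30 May – 4 Sep 2017: 98 days at 1.2% → $2,568,000 × 1.2% × 98/365 = $8,273.8849
5 Sep – 31 Dec 2017: 118 days at 2.6% → $2,568,000 × 2.6% × 118/365 = $21,585.2712
Total = $39,293.9178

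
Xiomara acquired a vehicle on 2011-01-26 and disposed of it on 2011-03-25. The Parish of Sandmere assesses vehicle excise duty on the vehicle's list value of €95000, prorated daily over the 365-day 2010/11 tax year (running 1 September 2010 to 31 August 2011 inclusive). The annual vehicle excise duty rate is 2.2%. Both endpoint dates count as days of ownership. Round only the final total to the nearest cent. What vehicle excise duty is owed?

€337.84

Days held (2011-01-26 to 2011-03-25): 59 out of 365
Tax = €95000 × 2.2% × 59/365 = €337.8356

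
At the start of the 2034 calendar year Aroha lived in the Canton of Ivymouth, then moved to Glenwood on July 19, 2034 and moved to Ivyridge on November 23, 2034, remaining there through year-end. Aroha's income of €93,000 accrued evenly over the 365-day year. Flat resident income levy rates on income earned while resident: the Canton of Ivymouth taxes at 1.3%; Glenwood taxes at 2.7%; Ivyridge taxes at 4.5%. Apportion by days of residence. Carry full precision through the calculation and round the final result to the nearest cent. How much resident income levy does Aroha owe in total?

€1,980.01

The Canton of Ivymouth, January 1 – July 18, 2034: 199 days → €93,000 × 1.3% × 199/365 = €659.1534
Glenwood, July 19 – November 22, 2034: 127 days → €93,000 × 2.7% × 127/365 = €873.6904
Ivyridge, November 23 – December 31, 2034: 39 days → €93,000 × 4.5% × 39/365 = €447.1644
Total = €1,980.0082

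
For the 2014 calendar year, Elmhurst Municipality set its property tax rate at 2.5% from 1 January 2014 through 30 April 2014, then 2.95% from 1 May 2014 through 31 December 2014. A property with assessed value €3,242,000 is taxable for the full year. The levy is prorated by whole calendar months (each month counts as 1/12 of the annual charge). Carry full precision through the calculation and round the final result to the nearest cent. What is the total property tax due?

1 January – 30 April 2014: 4 months at 2.5% → €3,242,000 × 2.5% × 4/12 = €27,016.6667
1 May – 31 December 2014: 8 months at 2.95% → €3,242,000 × 2.95% × 8/12 = €63,759.3333
Total = €90,776.0000

€90,776.00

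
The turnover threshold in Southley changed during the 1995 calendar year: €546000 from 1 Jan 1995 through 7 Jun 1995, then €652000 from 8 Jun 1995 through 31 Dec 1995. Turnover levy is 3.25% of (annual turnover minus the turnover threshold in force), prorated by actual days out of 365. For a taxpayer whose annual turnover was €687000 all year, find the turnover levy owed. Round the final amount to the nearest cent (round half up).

€2628.76

1 Jan – 7 Jun 1995: 158 days, exemption €546000 → (€687000 − €546000) × 3.25% × 158/365 = €1983.6575
8 Jun – 31 Dec 1995: 207 days, exemption €652000 → (€687000 − €652000) × 3.25% × 207/365 = €645.1027
Total = €2628.7603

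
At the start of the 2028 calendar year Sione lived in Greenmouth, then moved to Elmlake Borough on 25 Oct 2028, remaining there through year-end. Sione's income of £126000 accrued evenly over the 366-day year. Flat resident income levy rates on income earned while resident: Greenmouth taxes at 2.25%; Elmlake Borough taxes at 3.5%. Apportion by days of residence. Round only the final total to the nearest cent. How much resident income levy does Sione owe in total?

£3127.62

Greenmouth, 1 Jan – 24 Oct 2028: 298 days → £126000 × 2.25% × 298/366 = £2308.2787
Elmlake Borough, 25 Oct – 31 Dec 2028: 68 days → £126000 × 3.5% × 68/366 = £819.3443
Total = £3127.6230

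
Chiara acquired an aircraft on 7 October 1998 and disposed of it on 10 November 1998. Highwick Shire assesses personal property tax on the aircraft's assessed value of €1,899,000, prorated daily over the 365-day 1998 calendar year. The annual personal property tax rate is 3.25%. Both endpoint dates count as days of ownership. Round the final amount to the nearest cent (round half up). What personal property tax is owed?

Days held (7 October – 10 November 1998): 35 out of 365
Tax = €1,899,000 × 3.25% × 35/365 = €5,918.1164

€5,918.12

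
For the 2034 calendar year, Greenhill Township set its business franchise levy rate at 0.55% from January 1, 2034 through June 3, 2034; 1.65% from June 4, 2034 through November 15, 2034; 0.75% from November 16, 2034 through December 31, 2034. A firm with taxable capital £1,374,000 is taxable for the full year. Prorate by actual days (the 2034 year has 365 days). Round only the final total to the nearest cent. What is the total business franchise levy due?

January 1 – June 3, 2034: 154 days at 0.55% → £1,374,000 × 0.55% × 154/365 = £3,188.4329
June 4 – November 15, 2034: 165 days at 1.65% → £1,374,000 × 1.65% × 165/365 = £10,248.5342
November 16 – December 31, 2034: 46 days at 0.75% → £1,374,000 × 0.75% × 46/365 = £1,298.7123
Total = £14,735.6795

£14,735.68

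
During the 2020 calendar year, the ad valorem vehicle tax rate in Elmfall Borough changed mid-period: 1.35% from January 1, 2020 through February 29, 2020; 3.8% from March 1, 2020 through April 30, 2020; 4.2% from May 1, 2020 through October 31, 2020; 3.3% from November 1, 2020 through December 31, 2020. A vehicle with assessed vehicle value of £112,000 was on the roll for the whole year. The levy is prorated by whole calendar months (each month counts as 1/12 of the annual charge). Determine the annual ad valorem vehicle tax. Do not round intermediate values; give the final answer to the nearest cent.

£3,929.33

January 1 – February 29, 2020: 2 months at 1.35% → £112,000 × 1.35% × 2/12 = £252.0000
March 1 – April 30, 2020: 2 months at 3.8% → £112,000 × 3.8% × 2/12 = £709.3333
May 1 – October 31, 2020: 6 months at 4.2% → £112,000 × 4.2% × 6/12 = £2,352.0000
November 1 – December 31, 2020: 2 months at 3.3% → £112,000 × 3.3% × 2/12 = £616.0000
Total = £3,929.3333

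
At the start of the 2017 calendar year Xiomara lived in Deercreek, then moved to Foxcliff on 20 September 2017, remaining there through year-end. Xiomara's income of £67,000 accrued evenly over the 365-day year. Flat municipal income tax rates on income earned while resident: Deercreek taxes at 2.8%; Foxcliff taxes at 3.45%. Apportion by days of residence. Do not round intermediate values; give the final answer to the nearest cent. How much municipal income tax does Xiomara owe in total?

Deercreek, 1 January – 19 September 2017: 262 days → £67,000 × 2.8% × 262/365 = £1,346.6082
Foxcliff, 20 September – 31 December 2017: 103 days → £67,000 × 3.45% × 103/365 = £652.2863
Total = £1,998.8945

£1,998.89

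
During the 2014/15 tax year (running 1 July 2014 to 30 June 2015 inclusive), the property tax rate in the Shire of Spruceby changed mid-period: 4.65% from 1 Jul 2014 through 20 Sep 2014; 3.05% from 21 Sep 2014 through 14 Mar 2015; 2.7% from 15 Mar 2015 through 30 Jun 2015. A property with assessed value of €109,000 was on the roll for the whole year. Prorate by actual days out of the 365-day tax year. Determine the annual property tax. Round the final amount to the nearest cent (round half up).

1 Jul – 20 Sep 2014: 82 days at 4.65% → €109,000 × 4.65% × 82/365 = €1,138.6767
21 Sep 2014 – 14 Mar 2015: 175 days at 3.05% → €109,000 × 3.05% × 175/365 = €1,593.9384
15 Mar – 30 Jun 2015: 108 days at 2.7% → €109,000 × 2.7% × 108/365 = €870.8055
Total = €3,603.4205

€3,603.42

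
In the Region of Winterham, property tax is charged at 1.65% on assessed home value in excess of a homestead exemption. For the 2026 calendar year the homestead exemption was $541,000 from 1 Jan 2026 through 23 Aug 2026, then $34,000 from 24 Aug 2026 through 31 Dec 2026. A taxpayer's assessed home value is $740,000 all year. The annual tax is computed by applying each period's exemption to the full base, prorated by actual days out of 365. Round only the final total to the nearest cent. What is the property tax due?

$6,262.99

1 Jan – 23 Aug 2026: 235 days, exemption $541,000 → ($740,000 − $541,000) × 1.65% × 235/365 = $2,114.0342
24 Aug – 31 Dec 2026: 130 days, exemption $34,000 → ($740,000 − $34,000) × 1.65% × 130/365 = $4,148.9589
Total = $6,262.9932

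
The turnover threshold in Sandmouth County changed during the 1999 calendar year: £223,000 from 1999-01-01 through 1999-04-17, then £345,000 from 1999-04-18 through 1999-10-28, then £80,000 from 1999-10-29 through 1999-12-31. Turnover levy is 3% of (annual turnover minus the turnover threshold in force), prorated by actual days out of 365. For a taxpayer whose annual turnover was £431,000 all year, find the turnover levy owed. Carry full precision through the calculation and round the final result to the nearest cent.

1999-01-01 to 1999-04-17: 107 days, exemption £223,000 → (£431,000 − £223,000) × 3% × 107/365 = £1,829.2603
1999-04-18 to 1999-10-28: 194 days, exemption £345,000 → (£431,000 − £345,000) × 3% × 194/365 = £1,371.2877
1999-10-29 to 1999-12-31: 64 days, exemption £80,000 → (£431,000 − £80,000) × 3% × 64/365 = £1,846.3562
Total = £5,046.9041

£5,046.90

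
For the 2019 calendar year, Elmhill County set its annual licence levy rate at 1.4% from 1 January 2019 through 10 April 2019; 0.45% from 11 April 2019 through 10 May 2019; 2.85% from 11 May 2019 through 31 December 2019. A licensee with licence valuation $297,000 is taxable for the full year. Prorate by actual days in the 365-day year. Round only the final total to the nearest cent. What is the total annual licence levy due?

1 January – 10 April 2019: 100 days at 1.4% → $297,000 × 1.4% × 100/365 = $1,139.1781
11 April – 10 May 2019: 30 days at 0.45% → $297,000 × 0.45% × 30/365 = $109.8493
11 May – 31 December 2019: 235 days at 2.85% → $297,000 × 2.85% × 235/365 = $5,449.7466
Total = $6,698.7740

$6,698.77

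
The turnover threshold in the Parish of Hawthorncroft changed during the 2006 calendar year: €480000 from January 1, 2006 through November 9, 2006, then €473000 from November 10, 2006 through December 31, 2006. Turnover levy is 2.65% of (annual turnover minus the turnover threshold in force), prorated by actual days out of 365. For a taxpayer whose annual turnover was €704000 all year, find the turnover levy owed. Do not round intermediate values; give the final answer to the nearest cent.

€5962.43

January 1 – November 9, 2006: 313 days, exemption €480000 → (€704000 − €480000) × 2.65% × 313/365 = €5090.3233
November 10 – December 31, 2006: 52 days, exemption €473000 → (€704000 − €473000) × 2.65% × 52/365 = €872.1041
Total = €5962.4274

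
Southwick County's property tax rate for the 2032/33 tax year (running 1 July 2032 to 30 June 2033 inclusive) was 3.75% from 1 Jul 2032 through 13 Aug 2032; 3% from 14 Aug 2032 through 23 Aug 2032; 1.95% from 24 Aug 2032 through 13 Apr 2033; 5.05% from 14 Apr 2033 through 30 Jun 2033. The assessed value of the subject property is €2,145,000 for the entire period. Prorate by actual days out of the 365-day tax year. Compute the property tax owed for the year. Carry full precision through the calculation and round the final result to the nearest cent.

1 Jul – 13 Aug 2032: 44 days at 3.75% → €2,145,000 × 3.75% × 44/365 = €9,696.5753
14 Aug – 23 Aug 2032: 10 days at 3% → €2,145,000 × 3% × 10/365 = €1,763.0137
24 Aug 2032 – 13 Apr 2033: 233 days at 1.95% → €2,145,000 × 1.95% × 233/365 = €26,700.8425
14 Apr – 30 Jun 2033: 78 days at 5.05% → €2,145,000 × 5.05% × 78/365 = €23,148.3699
Total = €61,308.8014

€61,308.80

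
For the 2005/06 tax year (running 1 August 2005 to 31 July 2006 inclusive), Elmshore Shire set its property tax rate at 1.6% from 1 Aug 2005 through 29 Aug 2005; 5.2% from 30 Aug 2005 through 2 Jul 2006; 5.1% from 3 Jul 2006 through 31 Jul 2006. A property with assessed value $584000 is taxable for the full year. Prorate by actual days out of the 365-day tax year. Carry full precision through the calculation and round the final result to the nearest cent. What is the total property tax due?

$28651.20

1 Aug – 29 Aug 2005: 29 days at 1.6% → $584000 × 1.6% × 29/365 = $742.4000
30 Aug 2005 – 2 Jul 2006: 307 days at 5.2% → $584000 × 5.2% × 307/365 = $25542.4000
3 Jul – 31 Jul 2006: 29 days at 5.1% → $584000 × 5.1% × 29/365 = $2366.4000
Total = $28651.2000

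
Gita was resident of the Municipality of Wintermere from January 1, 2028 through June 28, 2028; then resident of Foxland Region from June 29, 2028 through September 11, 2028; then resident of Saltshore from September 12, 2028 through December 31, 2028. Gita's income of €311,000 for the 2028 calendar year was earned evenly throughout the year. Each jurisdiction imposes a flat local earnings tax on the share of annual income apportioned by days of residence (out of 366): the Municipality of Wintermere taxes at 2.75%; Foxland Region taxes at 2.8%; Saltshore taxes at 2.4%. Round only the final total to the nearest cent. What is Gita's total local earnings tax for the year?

The Municipality of Wintermere, January 1 – June 28, 2028: 180 days → €311,000 × 2.75% × 180/366 = €4,206.1475
Foxland Region, June 29 – September 11, 2028: 75 days → €311,000 × 2.8% × 75/366 = €1,784.4262
Saltshore, September 12 – December 31, 2028: 111 days → €311,000 × 2.4% × 111/366 = €2,263.6721
Total = €8,254.2459

€8,254.25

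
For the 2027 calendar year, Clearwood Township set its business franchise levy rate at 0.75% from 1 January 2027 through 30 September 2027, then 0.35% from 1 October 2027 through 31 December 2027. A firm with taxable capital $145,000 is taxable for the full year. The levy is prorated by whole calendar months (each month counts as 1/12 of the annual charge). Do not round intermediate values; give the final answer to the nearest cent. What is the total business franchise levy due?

$942.50

1 January – 30 September 2027: 9 months at 0.75% → $145,000 × 0.75% × 9/12 = $815.6250
1 October – 31 December 2027: 3 months at 0.35% → $145,000 × 0.35% × 3/12 = $126.8750
Total = $942.5000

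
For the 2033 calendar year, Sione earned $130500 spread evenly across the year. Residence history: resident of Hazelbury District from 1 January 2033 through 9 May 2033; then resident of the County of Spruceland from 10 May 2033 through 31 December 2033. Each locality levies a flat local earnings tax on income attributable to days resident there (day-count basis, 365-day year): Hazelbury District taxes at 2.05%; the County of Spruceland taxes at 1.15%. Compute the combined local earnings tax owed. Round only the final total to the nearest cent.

$1915.85

Hazelbury District, 1 January – 9 May 2033: 129 days → $130500 × 2.05% × 129/365 = $945.4993
The County of Spruceland, 10 May – 31 December 2033: 236 days → $130500 × 1.15% × 236/365 = $970.3479
Total = $1915.8473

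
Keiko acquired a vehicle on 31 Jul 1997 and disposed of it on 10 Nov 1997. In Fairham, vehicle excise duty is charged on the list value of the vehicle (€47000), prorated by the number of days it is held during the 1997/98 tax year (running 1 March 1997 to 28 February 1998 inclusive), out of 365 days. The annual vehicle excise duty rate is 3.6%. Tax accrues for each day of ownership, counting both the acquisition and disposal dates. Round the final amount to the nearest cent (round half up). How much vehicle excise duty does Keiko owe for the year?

€477.47

Days held (31 Jul – 10 Nov 1997): 103 out of 365
Tax = €47000 × 3.6% × 103/365 = €477.4685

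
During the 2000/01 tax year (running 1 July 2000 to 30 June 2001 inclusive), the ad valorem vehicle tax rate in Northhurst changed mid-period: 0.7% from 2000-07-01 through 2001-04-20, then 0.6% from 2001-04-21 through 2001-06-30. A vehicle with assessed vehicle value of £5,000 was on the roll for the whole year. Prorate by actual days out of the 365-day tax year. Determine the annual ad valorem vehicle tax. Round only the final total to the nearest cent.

2000-07-01 to 2001-04-20: 294 days at 0.7% → £5,000 × 0.7% × 294/365 = £28.1918
2001-04-21 to 2001-06-30: 71 days at 0.6% → £5,000 × 0.6% × 71/365 = £5.8356
Total = £34.0274

£34.03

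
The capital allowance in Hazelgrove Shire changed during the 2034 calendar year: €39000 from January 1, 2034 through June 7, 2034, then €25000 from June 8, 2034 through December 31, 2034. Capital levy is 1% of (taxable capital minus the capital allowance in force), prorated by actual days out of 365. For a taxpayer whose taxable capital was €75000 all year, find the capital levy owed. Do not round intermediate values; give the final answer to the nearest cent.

€439.40

January 1 – June 7, 2034: 158 days, exemption €39000 → (€75000 − €39000) × 1% × 158/365 = €155.8356
June 8 – December 31, 2034: 207 days, exemption €25000 → (€75000 − €25000) × 1% × 207/365 = €283.5616
Total = €439.3973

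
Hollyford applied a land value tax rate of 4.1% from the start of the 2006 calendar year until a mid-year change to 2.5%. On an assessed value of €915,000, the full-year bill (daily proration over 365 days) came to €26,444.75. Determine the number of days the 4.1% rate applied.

Let d = days at the first rate; then 365 − d days at the second rate.
€915,000 × [4.1%·d + 2.5%·(365−d)] / 365 = €26,444.75
Solving gives d = 89, so the new rate took effect on March 31, 2006.

89 days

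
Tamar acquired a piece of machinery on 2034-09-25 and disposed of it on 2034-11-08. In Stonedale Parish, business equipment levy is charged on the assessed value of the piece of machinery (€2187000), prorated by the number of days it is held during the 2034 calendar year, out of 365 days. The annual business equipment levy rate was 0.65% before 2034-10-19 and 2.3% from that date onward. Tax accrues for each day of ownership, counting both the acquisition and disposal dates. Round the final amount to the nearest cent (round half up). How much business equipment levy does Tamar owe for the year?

2034-09-25 to 2034-10-18: 24 days at 0.65% → €2187000 × 0.65% × 24/365 = €934.7178
2034-10-19 to 2034-11-08: 21 days at 2.3% → €2187000 × 2.3% × 21/365 = €2894.0301
Total = €3828.7479

€3828.75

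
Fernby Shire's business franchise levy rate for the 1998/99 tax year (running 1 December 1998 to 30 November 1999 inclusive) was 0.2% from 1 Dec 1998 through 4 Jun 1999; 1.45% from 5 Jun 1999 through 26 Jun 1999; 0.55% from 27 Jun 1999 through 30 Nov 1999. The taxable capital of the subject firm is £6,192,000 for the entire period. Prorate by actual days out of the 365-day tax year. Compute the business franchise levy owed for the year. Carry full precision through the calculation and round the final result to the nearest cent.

£26,371.13

1 Dec 1998 – 4 Jun 1999: 186 days at 0.2% → £6,192,000 × 0.2% × 186/365 = £6,310.7507
5 Jun – 26 Jun 1999: 22 days at 1.45% → £6,192,000 × 1.45% × 22/365 = £5,411.6384
27 Jun – 30 Nov 1999: 157 days at 0.55% → £6,192,000 × 0.55% × 157/365 = £14,648.7452
Total = £26,371.1342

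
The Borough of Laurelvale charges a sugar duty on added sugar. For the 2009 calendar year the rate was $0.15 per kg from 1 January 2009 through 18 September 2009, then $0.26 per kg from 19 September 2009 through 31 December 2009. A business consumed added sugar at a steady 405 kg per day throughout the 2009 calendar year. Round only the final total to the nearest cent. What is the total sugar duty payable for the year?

1 January – 18 September 2009: 261 days × 405 kg/day = 105,705 kg at $0.15/kg → $15855.75
19 September – 31 December 2009: 104 days × 405 kg/day = 42,120 kg at $0.26/kg → $10951.20

$26806.95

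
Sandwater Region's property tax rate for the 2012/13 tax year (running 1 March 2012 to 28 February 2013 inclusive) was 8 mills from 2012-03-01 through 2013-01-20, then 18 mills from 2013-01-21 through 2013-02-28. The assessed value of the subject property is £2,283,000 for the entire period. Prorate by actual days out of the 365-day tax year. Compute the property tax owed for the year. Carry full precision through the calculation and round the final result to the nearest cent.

2012-03-01 to 2013-01-20: 326 days at 8 mills → £2,283,000 × 0.8% × 326/365 = £16,312.5041
2013-01-21 to 2013-02-28: 39 days at 18 mills → £2,283,000 × 1.8% × 39/365 = £4,390.8658
Total = £20,703.3699

£20,703.37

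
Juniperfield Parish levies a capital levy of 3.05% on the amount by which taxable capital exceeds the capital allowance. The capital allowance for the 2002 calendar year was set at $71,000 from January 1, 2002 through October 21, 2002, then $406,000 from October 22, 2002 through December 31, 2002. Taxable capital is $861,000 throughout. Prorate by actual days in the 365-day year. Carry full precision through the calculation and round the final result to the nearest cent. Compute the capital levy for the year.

January 1 – October 21, 2002: 294 days, exemption $71,000 → ($861,000 − $71,000) × 3.05% × 294/365 = $19,408.0274
October 22 – December 31, 2002: 71 days, exemption $406,000 → ($861,000 − $406,000) × 3.05% × 71/365 = $2,699.4589
Total = $22,107.4863

$22,107.49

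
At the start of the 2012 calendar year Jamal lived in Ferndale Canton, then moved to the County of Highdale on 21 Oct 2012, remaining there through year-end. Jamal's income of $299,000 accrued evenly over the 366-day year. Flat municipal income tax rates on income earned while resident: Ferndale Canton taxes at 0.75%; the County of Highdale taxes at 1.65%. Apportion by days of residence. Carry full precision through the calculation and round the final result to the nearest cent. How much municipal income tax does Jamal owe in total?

$2,771.88

Ferndale Canton, 1 Jan – 20 Oct 2012: 294 days → $299,000 × 0.75% × 294/366 = $1,801.3525
The County of Highdale, 21 Oct – 31 Dec 2012: 72 days → $299,000 × 1.65% × 72/366 = $970.5246
Total = $2,771.8770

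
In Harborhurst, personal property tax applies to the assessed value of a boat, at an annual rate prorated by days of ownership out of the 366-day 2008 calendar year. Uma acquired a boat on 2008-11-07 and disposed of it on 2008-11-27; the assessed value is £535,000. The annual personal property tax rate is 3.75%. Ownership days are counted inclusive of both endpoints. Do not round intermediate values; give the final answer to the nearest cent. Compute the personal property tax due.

Days held (2008-11-07 to 2008-11-27): 21 out of 366
Tax = £535,000 × 3.75% × 21/366 = £1,151.1270

£1,151.13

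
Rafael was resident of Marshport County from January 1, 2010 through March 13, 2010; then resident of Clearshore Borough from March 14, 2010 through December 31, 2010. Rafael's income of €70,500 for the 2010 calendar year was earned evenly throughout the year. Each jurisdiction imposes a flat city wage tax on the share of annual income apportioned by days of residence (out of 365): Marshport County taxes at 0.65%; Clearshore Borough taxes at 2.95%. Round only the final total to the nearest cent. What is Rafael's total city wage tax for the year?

€1,759.89

Marshport County, January 1 – March 13, 2010: 72 days → €70,500 × 0.65% × 72/365 = €90.3945
Clearshore Borough, March 14 – December 31, 2010: 293 days → €70,500 × 2.95% × 293/365 = €1,669.4979
Total = €1,759.8925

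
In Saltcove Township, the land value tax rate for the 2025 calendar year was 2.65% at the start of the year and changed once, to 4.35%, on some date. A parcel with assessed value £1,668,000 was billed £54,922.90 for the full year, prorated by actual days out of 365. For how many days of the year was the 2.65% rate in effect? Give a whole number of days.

Let d = days at the first rate; then 365 − d days at the second rate.
£1,668,000 × [2.65%·d + 4.35%·(365−d)] / 365 = £54,922.90
Solving gives d = 227, so the new rate took effect on 16 Aug 2025.

227 days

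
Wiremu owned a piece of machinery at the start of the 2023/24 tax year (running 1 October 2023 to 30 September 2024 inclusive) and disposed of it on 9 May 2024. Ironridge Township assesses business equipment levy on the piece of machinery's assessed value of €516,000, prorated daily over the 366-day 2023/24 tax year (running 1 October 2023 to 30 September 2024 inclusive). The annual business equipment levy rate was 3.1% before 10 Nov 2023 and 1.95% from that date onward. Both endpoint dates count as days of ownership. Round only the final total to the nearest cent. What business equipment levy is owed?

€6,751.70

1 Oct – 9 Nov 2023: 40 days at 3.1% → €516,000 × 3.1% × 40/366 = €1,748.1967
10 Nov 2023 – 9 May 2024: 182 days at 1.95% → €516,000 × 1.95% × 182/366 = €5,003.5082
Total = €6,751.7049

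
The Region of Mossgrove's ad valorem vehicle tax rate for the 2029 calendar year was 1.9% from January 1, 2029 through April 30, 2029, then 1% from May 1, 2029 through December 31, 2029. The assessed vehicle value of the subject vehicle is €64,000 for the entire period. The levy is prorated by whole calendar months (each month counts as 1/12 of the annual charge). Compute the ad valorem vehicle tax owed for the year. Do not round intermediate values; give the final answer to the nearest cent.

January 1 – April 30, 2029: 4 months at 1.9% → €64,000 × 1.9% × 4/12 = €405.3333
May 1 – December 31, 2029: 8 months at 1% → €64,000 × 1% × 8/12 = €426.6667
Total = €832.0000

€832.00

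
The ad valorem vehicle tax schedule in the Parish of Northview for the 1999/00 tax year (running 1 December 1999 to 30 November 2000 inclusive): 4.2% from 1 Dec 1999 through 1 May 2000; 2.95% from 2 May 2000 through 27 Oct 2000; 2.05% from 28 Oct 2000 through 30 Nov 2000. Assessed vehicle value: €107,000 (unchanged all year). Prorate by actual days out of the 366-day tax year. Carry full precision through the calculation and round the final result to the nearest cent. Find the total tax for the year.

1 Dec 1999 – 1 May 2000: 153 days at 4.2% → €107,000 × 4.2% × 153/366 = €1,878.6393
2 May – 27 Oct 2000: 179 days at 2.95% → €107,000 × 2.95% × 179/366 = €1,543.7527
28 Oct – 30 Nov 2000: 34 days at 2.05% → €107,000 × 2.05% × 34/366 = €203.7678
Total = €3,626.1598

€3,626.16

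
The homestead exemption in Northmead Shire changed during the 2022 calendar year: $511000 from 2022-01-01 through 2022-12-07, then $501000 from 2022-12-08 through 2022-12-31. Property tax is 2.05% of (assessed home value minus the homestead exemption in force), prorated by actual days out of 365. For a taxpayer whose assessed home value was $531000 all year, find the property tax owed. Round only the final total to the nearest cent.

2022-01-01 to 2022-12-07: 341 days, exemption $511000 → ($531000 − $511000) × 2.05% × 341/365 = $383.0411
2022-12-08 to 2022-12-31: 24 days, exemption $501000 → ($531000 − $501000) × 2.05% × 24/365 = $40.4384
Total = $423.4795

$423.48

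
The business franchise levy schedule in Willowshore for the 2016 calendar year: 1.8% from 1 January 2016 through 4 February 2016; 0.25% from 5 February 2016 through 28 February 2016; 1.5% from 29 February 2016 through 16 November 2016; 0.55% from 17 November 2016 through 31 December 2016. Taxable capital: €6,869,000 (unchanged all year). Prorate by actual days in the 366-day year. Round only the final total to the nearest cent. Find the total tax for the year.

1 January – 4 February 2016: 35 days at 1.8% → €6,869,000 × 1.8% × 35/366 = €11,823.6885
5 February – 28 February 2016: 24 days at 0.25% → €6,869,000 × 0.25% × 24/366 = €1,126.0656
29 February – 16 November 2016: 262 days at 1.5% → €6,869,000 × 1.5% × 262/366 = €73,757.2951
17 November – 31 December 2016: 45 days at 0.55% → €6,869,000 × 0.55% × 45/366 = €4,645.0205
Total = €91,352.0697

€91,352.07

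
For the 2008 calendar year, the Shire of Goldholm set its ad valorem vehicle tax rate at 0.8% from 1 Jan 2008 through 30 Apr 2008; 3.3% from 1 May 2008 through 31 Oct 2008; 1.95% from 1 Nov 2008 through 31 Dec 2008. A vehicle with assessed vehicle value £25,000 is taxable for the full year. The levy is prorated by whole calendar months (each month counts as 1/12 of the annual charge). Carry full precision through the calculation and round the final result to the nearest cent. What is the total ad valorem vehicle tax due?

£560.42

1 Jan – 30 Apr 2008: 4 months at 0.8% → £25,000 × 0.8% × 4/12 = £66.6667
1 May – 31 Oct 2008: 6 months at 3.3% → £25,000 × 3.3% × 6/12 = £412.5000
1 Nov – 31 Dec 2008: 2 months at 1.95% → £25,000 × 1.95% × 2/12 = £81.2500
Total = £560.4167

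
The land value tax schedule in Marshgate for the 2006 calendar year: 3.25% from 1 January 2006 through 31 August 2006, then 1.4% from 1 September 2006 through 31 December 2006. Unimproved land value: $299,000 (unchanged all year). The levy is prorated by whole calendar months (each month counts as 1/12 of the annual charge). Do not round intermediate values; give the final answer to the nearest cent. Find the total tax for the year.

1 January – 31 August 2006: 8 months at 3.25% → $299,000 × 3.25% × 8/12 = $6,478.3333
1 September – 31 December 2006: 4 months at 1.4% → $299,000 × 1.4% × 4/12 = $1,395.3333
Total = $7,873.6667

$7,873.67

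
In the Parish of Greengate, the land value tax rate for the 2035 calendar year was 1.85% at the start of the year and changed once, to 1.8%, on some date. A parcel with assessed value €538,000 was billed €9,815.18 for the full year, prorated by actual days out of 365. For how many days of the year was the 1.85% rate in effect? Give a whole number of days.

178 days

Let d = days at the first rate; then 365 − d days at the second rate.
€538,000 × [1.85%·d + 1.8%·(365−d)] / 365 = €9,815.18
Solving gives d = 178, so the new rate took effect on 28 Jun 2035.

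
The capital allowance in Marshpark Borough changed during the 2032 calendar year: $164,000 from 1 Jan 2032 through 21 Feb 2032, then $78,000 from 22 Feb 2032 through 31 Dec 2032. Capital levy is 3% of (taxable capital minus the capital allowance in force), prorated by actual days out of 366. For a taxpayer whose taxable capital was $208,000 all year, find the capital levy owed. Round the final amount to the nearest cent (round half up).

1 Jan – 21 Feb 2032: 52 days, exemption $164,000 → ($208,000 − $164,000) × 3% × 52/366 = $187.5410
22 Feb – 31 Dec 2032: 314 days, exemption $78,000 → ($208,000 − $78,000) × 3% × 314/366 = $3,345.9016
Total = $3,533.4426

$3,533.44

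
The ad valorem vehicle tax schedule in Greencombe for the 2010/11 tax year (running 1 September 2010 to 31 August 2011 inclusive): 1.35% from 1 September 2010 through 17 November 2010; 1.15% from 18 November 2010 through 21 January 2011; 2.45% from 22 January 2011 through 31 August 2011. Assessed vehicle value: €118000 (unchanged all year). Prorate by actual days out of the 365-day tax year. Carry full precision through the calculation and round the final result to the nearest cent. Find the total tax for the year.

1 September – 17 November 2010: 78 days at 1.35% → €118000 × 1.35% × 78/365 = €340.4219
18 November 2010 – 21 January 2011: 65 days at 1.15% → €118000 × 1.15% × 65/365 = €241.6575
22 January – 31 August 2011: 222 days at 2.45% → €118000 × 2.45% × 222/365 = €1758.3616
Total = €2340.4411

€2340.44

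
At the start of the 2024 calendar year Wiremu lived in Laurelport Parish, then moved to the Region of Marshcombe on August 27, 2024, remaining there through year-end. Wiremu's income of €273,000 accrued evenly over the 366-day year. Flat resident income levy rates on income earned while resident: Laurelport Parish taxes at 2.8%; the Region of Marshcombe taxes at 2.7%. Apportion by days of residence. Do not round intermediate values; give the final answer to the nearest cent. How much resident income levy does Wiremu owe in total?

Laurelport Parish, January 1 – August 26, 2024: 239 days → €273,000 × 2.8% × 239/366 = €4,991.5738
The Region of Marshcombe, August 27 – December 31, 2024: 127 days → €273,000 × 2.7% × 127/366 = €2,557.6967
Total = €7,549.2705

€7,549.27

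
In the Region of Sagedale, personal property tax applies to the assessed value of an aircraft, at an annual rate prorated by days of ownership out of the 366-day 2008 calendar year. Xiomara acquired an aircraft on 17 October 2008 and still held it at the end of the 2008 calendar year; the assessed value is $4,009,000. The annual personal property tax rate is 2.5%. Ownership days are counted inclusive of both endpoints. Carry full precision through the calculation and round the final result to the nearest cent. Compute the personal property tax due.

Days held (17 October – 31 December 2008): 76 out of 366
Tax = $4,009,000 × 2.5% × 76/366 = $20,811.7486

$20,811.75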